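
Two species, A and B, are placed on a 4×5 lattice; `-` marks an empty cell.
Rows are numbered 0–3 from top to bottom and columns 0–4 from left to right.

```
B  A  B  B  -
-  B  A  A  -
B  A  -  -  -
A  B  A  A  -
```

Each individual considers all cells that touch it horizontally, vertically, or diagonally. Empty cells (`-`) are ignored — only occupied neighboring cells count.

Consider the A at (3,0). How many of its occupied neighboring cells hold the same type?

1

Occupied neighbors of (3,0): (2,0)=B, (2,1)=A, (3,1)=B.
Same type (A): 1 of 3.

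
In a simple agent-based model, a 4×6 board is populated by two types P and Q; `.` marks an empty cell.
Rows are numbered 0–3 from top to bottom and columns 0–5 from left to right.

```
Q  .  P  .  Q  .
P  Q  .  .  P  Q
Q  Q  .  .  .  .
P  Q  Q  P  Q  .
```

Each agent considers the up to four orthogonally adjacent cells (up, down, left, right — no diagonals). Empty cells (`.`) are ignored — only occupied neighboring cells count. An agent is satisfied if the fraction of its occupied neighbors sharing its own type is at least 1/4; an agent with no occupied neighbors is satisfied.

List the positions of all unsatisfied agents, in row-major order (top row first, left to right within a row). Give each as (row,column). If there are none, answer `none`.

(0,0), (0,4), (1,0), (1,4), (1,5), (3,0), (3,3), (3,4)

Row 0: (0,0)Q 0/1 not · (0,2)P 0/0 satisfied · (0,4)Q 0/1 not
Row 1: (1,0)P 0/3 not · (1,1)Q 1/2 satisfied · (1,4)P 0/2 not · (1,5)Q 0/1 not
Row 2: (2,0)Q 1/3 satisfied · (2,1)Q 3/3 satisfied
Row 3: (3,0)P 0/2 not · (3,1)Q 2/3 satisfied · (3,2)Q 1/2 satisfied · (3,3)P 0/2 not · (3,4)Q 0/1 not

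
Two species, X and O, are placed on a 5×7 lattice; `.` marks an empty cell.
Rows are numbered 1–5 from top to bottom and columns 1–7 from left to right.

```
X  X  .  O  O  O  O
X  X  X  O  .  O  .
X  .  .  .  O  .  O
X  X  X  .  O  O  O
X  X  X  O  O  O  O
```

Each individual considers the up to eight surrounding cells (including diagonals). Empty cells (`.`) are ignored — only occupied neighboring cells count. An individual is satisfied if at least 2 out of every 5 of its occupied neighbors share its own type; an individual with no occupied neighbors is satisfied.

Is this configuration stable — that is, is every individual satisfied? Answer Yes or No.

Yes

Row 1: (1,1)X 3/3 ✓ · (1,2)X 4/4 ✓ · (1,4)O 2/3 ✓ · (1,5)O 4/4 ✓ · (1,6)O 3/3 ✓ · (1,7)O 2/2 ✓
Row 2: (2,1)X 4/4 ✓ · (2,2)X 5/5 ✓ · (2,3)X 2/4 ✓ · (2,4)O 3/4 ✓ · (2,6)O 5/5 ✓
Row 3: (3,1)X 4/4 ✓ · (3,5)O 4/4 ✓ · (3,7)O 3/3 ✓
Row 4: (4,1)X 4/4 ✓ · (4,2)X 6/6 ✓ · (4,3)X 3/4 ✓ · (4,5)O 5/5 ✓ · (4,6)O 7/7 ✓ · (4,7)O 4/4 ✓
Row 5: (5,1)X 3/3 ✓ · (5,2)X 5/5 ✓ · (5,3)X 3/4 ✓ · (5,4)O 2/4 ✓ · (5,5)O 4/4 ✓ · (5,6)O 5/5 ✓ · (5,7)O 3/3 ✓
All meet the threshold, so the configuration is stable.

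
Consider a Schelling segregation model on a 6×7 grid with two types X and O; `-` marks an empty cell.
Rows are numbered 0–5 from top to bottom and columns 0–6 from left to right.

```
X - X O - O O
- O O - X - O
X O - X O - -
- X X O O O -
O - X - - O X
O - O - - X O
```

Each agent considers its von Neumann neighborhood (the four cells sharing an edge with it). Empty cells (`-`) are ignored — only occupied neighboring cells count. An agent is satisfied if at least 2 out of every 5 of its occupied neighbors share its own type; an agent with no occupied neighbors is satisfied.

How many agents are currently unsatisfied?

13

(0,0)X 0/0 ok
(0,2)X 0/2 unhappy
(0,3)O 0/1 unhappy
(0,5)O 1/1 ok
(0,6)O 2/2 ok
(1,1)O 2/2 ok
(1,2)O 1/2 ok
(1,4)X 0/1 unhappy
(1,6)O 1/1 ok
(2,0)X 0/1 unhappy
(2,1)O 1/3 unhappy
(2,3)X 0/2 unhappy
(2,4)O 1/3 unhappy
(3,1)X 1/2 ok
(3,2)X 2/3 ok
(3,3)O 1/3 unhappy
(3,4)O 3/3 ok
(3,5)O 2/2 ok
(4,0)O 1/1 ok
(4,2)X 1/2 ok
(4,5)O 1/3 unhappy
(4,6)X 0/2 unhappy
(5,0)O 1/1 ok
(5,2)O 0/1 unhappy
(5,5)X 0/2 unhappy
(5,6)O 0/2 unhappy
Unsatisfied: (0,2), (0,3), (1,4), (2,0), (2,1), (2,3), (2,4), (3,3), (4,5), (4,6), (5,2), (5,5), (5,6) — 13 in total.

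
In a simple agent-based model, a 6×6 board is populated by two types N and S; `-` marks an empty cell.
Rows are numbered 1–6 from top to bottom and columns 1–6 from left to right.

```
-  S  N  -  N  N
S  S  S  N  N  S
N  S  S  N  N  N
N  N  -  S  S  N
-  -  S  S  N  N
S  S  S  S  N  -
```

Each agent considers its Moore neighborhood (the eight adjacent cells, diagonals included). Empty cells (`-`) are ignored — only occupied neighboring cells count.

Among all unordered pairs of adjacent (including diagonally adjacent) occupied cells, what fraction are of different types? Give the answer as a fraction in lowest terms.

2/5

Scan each occupied cell's neighbors to the right and below (and the two forward diagonals) so each pair is counted once.
From row 1: 5 unlike of 13 pairs (running 5/13).
From row 2: 8 unlike of 21 pairs (running 13/34).
From row 3: 10 unlike of 18 pairs (running 23/52).
From row 4: 5 unlike of 12 pairs (running 28/64).
From row 5: 3 unlike of 12 pairs (running 31/76).
From row 6: 1 unlike of 4 pairs (running 32/80).
Total adjacent occupied pairs: 80; unlike-type pairs: 32.
32/80 reduces to 2/5.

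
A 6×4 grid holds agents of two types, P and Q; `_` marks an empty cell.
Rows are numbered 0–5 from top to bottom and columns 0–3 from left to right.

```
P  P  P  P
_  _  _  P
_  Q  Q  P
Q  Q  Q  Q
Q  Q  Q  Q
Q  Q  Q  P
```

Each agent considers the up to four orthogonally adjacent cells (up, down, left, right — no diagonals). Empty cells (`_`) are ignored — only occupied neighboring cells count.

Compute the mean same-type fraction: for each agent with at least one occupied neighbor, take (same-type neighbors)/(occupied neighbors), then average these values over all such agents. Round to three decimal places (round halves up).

Row 0: (0,0)P 1/1 · (0,1)P 2/2 · (0,2)P 2/2 · (0,3)P 2/2
Row 1: (1,3)P 2/2
Row 2: (2,1)Q 2/2 · (2,2)Q 2/3 · (2,3)P 1/3
Row 3: (3,0)Q 2/2 · (3,1)Q 4/4 · (3,2)Q 4/4 · (3,3)Q 2/3
Row 4: (4,0)Q 3/3 · (4,1)Q 4/4 · (4,2)Q 4/4 · (4,3)Q 2/3
Row 5: (5,0)Q 2/2 · (5,1)Q 3/3 · (5,2)Q 2/3 · (5,3)P 0/2
Sum over 20 agents: 1/1 + 2/2 + 2/2 + 2/2 + 2/2 + 2/2 + 2/3 + 1/3 + 2/2 + 4/4 + 4/4 + 2/3 + 3/3 + 4/4 + 4/4 + 2/3 + 2/2 + 3/3 + 2/3 + 0/2 = 17; mean = 17 ÷ 20 = 17/20 = 0.85 → 0.850.

0.850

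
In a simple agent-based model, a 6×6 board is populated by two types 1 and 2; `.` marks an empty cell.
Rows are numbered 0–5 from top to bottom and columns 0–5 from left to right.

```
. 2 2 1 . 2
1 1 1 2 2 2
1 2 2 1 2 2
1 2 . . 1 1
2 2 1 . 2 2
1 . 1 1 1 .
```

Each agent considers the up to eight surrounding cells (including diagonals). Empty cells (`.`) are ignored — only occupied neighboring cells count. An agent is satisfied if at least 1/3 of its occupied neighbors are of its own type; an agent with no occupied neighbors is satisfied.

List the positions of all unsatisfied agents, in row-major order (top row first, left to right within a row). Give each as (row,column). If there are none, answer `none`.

(0,1)2 1/4 ✗
(0,2)2 2/5 ✓
(0,3)1 1/4 ✗
(0,5)2 2/2 ✓
(1,0)1 2/4 ✓
(1,1)1 3/7 ✓
(1,2)1 3/8 ✓
(1,3)2 4/7 ✓
(1,4)2 5/7 ✓
(1,5)2 4/4 ✓
(2,0)1 3/5 ✓
(2,1)2 2/7 ✗
(2,2)2 3/6 ✓
(2,3)1 2/6 ✓
(2,4)2 4/7 ✓
(2,5)2 3/5 ✓
(3,0)1 1/5 ✗
(3,1)2 4/7 ✓
(3,4)1 2/6 ✓
(3,5)1 1/5 ✗
(4,0)2 2/4 ✓
(4,1)2 2/6 ✓
(4,2)1 2/4 ✓
(4,4)2 1/5 ✗
(4,5)2 1/4 ✗
(5,0)1 0/2 ✗
(5,2)1 2/3 ✓
(5,3)1 3/4 ✓
(5,4)1 1/3 ✓

(0,1), (0,3), (2,1), (3,0), (3,5), (4,4), (4,5), (5,0)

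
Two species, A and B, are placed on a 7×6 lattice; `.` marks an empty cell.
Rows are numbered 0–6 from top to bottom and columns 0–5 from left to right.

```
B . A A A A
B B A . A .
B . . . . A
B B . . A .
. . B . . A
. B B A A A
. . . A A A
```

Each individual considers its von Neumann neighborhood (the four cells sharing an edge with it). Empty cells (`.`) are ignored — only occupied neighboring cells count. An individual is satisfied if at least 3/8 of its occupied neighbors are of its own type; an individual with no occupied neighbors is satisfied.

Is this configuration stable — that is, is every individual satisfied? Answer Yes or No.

(0,0)B 1/1 satisfied
(0,2)A 2/2 satisfied
(0,3)A 2/2 satisfied
(0,4)A 3/3 satisfied
(0,5)A 1/1 satisfied
(1,0)B 3/3 satisfied
(1,1)B 1/2 satisfied
(1,2)A 1/2 satisfied
(1,4)A 1/1 satisfied
(2,0)B 2/2 satisfied
(2,5)A 0/0 satisfied
(3,0)B 2/2 satisfied
(3,1)B 1/1 satisfied
(3,4)A 0/0 satisfied
(4,2)B 1/1 satisfied
(4,5)A 1/1 satisfied
(5,1)B 1/1 satisfied
(5,2)B 2/3 satisfied
(5,3)A 2/3 satisfied
(5,4)A 3/3 satisfied
(5,5)A 3/3 satisfied
(6,3)A 2/2 satisfied
(6,4)A 3/3 satisfied
(6,5)A 2/2 satisfied
All meet the threshold, so the configuration is stable.

Yes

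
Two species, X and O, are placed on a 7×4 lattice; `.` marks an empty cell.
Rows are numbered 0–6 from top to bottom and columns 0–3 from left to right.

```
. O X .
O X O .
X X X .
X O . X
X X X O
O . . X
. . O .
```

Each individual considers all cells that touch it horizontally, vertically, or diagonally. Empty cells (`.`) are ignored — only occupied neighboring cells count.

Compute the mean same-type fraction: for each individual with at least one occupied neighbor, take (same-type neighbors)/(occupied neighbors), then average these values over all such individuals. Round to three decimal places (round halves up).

(0,1)O 2/4
(0,2)X 1/3
(1,0)O 1/4
(1,1)X 4/7
(1,2)O 1/5
(2,0)X 3/5
(2,1)X 4/7
(2,2)X 3/5
(3,0)X 4/5
(3,1)O 0/7
(3,3)X 2/3
(4,0)X 2/4
(4,1)X 3/5
(4,2)X 3/5
(4,3)O 0/3
(5,0)O 0/2
(5,3)X 1/3
(6,2)O 0/1
Sum over 18 individuals: 2/4 + 1/3 + 1/4 + 4/7 + 1/5 + 3/5 + 4/7 + 3/5 + 4/5 + 0/7 + 2/3 + 2/4 + 3/5 + 3/5 + 0/3 + 0/2 + 1/3 + 0/1 = 2993/420; mean = 2993/420 ÷ 18 = 2993/7560 = 0.395899… → 0.396.

0.396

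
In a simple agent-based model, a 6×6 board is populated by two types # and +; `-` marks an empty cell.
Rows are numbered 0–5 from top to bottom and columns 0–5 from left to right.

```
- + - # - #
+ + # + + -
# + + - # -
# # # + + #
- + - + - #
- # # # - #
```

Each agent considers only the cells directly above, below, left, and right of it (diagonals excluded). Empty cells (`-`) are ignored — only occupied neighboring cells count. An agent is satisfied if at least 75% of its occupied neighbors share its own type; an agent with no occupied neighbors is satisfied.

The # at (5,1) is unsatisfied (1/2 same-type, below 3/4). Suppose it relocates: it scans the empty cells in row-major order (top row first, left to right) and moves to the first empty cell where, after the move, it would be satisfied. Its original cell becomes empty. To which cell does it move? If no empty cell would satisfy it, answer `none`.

(2,5)

Vacating (5,1). Empty cells in order:
  (0,0): 0/2 same-type → still unsatisfied.
  (0,2): 2/3 same-type → still unsatisfied.
  (0,4): 2/3 same-type → still unsatisfied.
  (1,5): 1/2 same-type → still unsatisfied.
  (2,3): 1/4 same-type → still unsatisfied.
  (2,5): 2/2 same-type → satisfied — stop here.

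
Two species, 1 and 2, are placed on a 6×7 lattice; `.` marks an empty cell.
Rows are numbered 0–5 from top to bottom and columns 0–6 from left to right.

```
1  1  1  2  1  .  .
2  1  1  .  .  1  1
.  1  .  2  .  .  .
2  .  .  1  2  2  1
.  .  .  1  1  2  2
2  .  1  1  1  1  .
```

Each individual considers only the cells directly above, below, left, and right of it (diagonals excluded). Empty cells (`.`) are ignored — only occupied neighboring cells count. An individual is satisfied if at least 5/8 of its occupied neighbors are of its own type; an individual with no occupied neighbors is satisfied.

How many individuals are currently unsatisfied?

(0,0)1 1/2 unhappy
(0,1)1 3/3 ok
(0,2)1 2/3 ok
(0,3)2 0/2 unhappy
(0,4)1 0/1 unhappy
(1,0)2 0/2 unhappy
(1,1)1 3/4 ok
(1,2)1 2/2 ok
(1,5)1 1/1 ok
(1,6)1 1/1 ok
(2,1)1 1/1 ok
(2,3)2 0/1 unhappy
(3,0)2 0/0 ok
(3,3)1 1/3 unhappy
(3,4)2 1/3 unhappy
(3,5)2 2/3 ok
(3,6)1 0/2 unhappy
(4,3)1 3/3 ok
(4,4)1 2/4 unhappy
(4,5)2 2/4 unhappy
(4,6)2 1/2 unhappy
(5,0)2 0/0 ok
(5,2)1 1/1 ok
(5,3)1 3/3 ok
(5,4)1 3/3 ok
(5,5)1 1/2 unhappy
Unsatisfied: (0,0), (0,3), (0,4), (1,0), (2,3), (3,3), (3,4), (3,6), (4,4), (4,5), (4,6), (5,5) — 12 in total.

12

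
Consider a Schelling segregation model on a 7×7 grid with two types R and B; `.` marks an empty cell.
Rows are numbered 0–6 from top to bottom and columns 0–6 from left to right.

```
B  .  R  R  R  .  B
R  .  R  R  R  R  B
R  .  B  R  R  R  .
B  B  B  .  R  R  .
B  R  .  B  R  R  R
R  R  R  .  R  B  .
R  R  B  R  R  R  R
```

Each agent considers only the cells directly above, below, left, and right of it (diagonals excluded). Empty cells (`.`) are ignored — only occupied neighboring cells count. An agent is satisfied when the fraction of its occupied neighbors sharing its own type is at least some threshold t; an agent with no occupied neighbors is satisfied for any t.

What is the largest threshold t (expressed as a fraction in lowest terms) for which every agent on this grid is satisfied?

0/1

Row 0: (0,0)B 0/1 · (0,2)R 2/2 · (0,3)R 3/3 · (0,4)R 2/2 · (0,6)B 1/1
Row 1: (1,0)R 1/2 · (1,2)R 2/3 · (1,3)R 4/4 · (1,4)R 4/4 · (1,5)R 2/3 · (1,6)B 1/2
Row 2: (2,0)R 1/2 · (2,2)B 1/3 · (2,3)R 2/3 · (2,4)R 4/4 · (2,5)R 3/3
Row 3: (3,0)B 2/3 · (3,1)B 2/3 · (3,2)B 2/2 · (3,4)R 3/3 · (3,5)R 3/3
Row 4: (4,0)B 1/3 · (4,1)R 1/3 · (4,3)B 0/1 · (4,4)R 3/4 · (4,5)R 3/4 · (4,6)R 1/1
Row 5: (5,0)R 2/3 · (5,1)R 4/4 · (5,2)R 1/2 · (5,4)R 2/3 · (5,5)B 0/3
Row 6: (6,0)R 2/2 · (6,1)R 2/3 · (6,2)B 0/3 · (6,3)R 1/2 · (6,4)R 3/3 · (6,5)R 2/3 · (6,6)R 1/1
The smallest same-type fraction is 0/1 at (0,0), which reduces to 0/1. Any threshold above that leaves this agent unsatisfied.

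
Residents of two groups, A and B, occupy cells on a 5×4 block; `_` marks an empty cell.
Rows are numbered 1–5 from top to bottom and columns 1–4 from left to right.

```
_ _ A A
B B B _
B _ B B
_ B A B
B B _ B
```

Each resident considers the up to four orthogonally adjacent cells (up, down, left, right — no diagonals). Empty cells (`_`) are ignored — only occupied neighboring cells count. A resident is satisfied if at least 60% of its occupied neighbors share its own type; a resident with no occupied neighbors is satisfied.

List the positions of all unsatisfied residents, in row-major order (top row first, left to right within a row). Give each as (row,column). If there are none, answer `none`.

(1,3)A 1/2 unhappy
(1,4)A 1/1 ok
(2,1)B 2/2 ok
(2,2)B 2/2 ok
(2,3)B 2/3 ok
(3,1)B 1/1 ok
(3,3)B 2/3 ok
(3,4)B 2/2 ok
(4,2)B 1/2 unhappy
(4,3)A 0/3 unhappy
(4,4)B 2/3 ok
(5,1)B 1/1 ok
(5,2)B 2/2 ok
(5,4)B 1/1 ok

(1,3), (4,2), (4,3)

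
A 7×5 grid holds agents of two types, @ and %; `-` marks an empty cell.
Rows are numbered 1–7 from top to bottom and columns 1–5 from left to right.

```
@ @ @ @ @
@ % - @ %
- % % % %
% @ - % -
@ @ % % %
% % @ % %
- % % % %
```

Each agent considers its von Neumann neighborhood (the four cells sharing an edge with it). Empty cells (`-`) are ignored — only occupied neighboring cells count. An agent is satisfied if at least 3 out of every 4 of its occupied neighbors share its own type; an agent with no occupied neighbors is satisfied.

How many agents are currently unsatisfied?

Row 1: (1,1)@ 2/2 satisfied · (1,2)@ 2/3 not · (1,3)@ 2/2 satisfied · (1,4)@ 3/3 satisfied · (1,5)@ 1/2 not
Row 2: (2,1)@ 1/2 not · (2,2)% 1/3 not · (2,4)@ 1/3 not · (2,5)% 1/3 not
Row 3: (3,2)% 2/3 not · (3,3)% 2/2 satisfied · (3,4)% 3/4 satisfied · (3,5)% 2/2 satisfied
Row 4: (4,1)% 0/2 not · (4,2)@ 1/3 not · (4,4)% 2/2 satisfied
Row 5: (5,1)@ 1/3 not · (5,2)@ 2/4 not · (5,3)% 1/3 not · (5,4)% 4/4 satisfied · (5,5)% 2/2 satisfied
Row 6: (6,1)% 1/2 not · (6,2)% 2/4 not · (6,3)@ 0/4 not · (6,4)% 3/4 satisfied · (6,5)% 3/3 satisfied
Row 7: (7,2)% 2/2 satisfied · (7,3)% 2/3 not · (7,4)% 3/3 satisfied · (7,5)% 2/2 satisfied
Unsatisfied: (1,2), (1,5), (2,1), (2,2), (2,4), (2,5), (3,2), (4,1), (4,2), (5,1), (5,2), (5,3), (6,1), (6,2), (6,3), (7,3) — 16 in total.

16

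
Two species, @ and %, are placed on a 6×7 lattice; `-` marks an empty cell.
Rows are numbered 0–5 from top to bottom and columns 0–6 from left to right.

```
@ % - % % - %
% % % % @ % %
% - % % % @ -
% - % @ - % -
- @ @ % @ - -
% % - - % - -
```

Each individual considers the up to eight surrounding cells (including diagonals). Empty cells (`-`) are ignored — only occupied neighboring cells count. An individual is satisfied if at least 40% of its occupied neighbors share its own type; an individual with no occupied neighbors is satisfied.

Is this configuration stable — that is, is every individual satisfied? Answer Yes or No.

(0,0)@ 0/3 ✗
(0,1)% 3/4 ✓
(0,3)% 3/4 ✓
(0,4)% 3/4 ✓
(0,6)% 2/2 ✓
(1,0)% 3/4 ✓
(1,1)% 5/6 ✓
(1,2)% 6/6 ✓
(1,3)% 6/7 ✓
(1,4)@ 1/7 ✗
(1,5)% 4/6 ✓
(1,6)% 2/3 ✓
(2,0)% 3/3 ✓
(2,2)% 5/6 ✓
(2,3)% 5/7 ✓
(2,4)% 4/7 ✓
(2,5)@ 1/5 ✗
(3,0)% 1/2 ✓
(3,2)% 3/6 ✓
(3,3)@ 2/7 ✗
(3,5)% 1/3 ✗
(4,1)@ 1/5 ✗
(4,2)@ 2/5 ✓
(4,3)% 2/5 ✓
(4,4)@ 1/4 ✗
(5,0)% 1/2 ✓
(5,1)% 1/3 ✗
(5,4)% 1/2 ✓
For instance (0,0) has only 0/3 same-type neighbors, below 2/5.

No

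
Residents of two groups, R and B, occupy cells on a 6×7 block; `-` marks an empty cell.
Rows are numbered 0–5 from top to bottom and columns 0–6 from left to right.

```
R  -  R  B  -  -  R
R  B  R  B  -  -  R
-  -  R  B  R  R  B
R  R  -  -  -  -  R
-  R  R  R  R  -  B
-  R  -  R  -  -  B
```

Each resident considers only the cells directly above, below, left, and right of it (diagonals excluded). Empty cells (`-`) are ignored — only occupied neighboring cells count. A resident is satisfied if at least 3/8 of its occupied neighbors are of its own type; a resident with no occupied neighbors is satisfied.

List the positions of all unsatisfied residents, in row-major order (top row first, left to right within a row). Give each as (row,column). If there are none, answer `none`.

(1,1), (2,3), (2,6), (3,6)

(0,0)R 1/1 ✓
(0,2)R 1/2 ✓
(0,3)B 1/2 ✓
(0,6)R 1/1 ✓
(1,0)R 1/2 ✓
(1,1)B 0/2 ✗
(1,2)R 2/4 ✓
(1,3)B 2/3 ✓
(1,6)R 1/2 ✓
(2,2)R 1/2 ✓
(2,3)B 1/3 ✗
(2,4)R 1/2 ✓
(2,5)R 1/2 ✓
(2,6)B 0/3 ✗
(3,0)R 1/1 ✓
(3,1)R 2/2 ✓
(3,6)R 0/2 ✗
(4,1)R 3/3 ✓
(4,2)R 2/2 ✓
(4,3)R 3/3 ✓
(4,4)R 1/1 ✓
(4,6)B 1/2 ✓
(5,1)R 1/1 ✓
(5,3)R 1/1 ✓
(5,6)B 1/1 ✓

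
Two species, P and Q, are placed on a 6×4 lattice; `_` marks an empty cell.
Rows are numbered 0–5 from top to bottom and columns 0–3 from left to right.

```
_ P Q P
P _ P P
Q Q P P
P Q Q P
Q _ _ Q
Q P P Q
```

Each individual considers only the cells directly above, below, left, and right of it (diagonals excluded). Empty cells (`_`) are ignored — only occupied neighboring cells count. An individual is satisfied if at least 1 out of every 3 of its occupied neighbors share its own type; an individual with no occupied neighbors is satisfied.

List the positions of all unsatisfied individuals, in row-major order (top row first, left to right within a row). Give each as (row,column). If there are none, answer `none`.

(0,1), (0,2), (1,0), (3,0)

Row 0: (0,1)P 0/1 ✗ · (0,2)Q 0/3 ✗ · (0,3)P 1/2 ✓
Row 1: (1,0)P 0/1 ✗ · (1,2)P 2/3 ✓ · (1,3)P 3/3 ✓
Row 2: (2,0)Q 1/3 ✓ · (2,1)Q 2/3 ✓ · (2,2)P 2/4 ✓ · (2,3)P 3/3 ✓
Row 3: (3,0)P 0/3 ✗ · (3,1)Q 2/3 ✓ · (3,2)Q 1/3 ✓ · (3,3)P 1/3 ✓
Row 4: (4,0)Q 1/2 ✓ · (4,3)Q 1/2 ✓
Row 5: (5,0)Q 1/2 ✓ · (5,1)P 1/2 ✓ · (5,2)P 1/2 ✓ · (5,3)Q 1/2 ✓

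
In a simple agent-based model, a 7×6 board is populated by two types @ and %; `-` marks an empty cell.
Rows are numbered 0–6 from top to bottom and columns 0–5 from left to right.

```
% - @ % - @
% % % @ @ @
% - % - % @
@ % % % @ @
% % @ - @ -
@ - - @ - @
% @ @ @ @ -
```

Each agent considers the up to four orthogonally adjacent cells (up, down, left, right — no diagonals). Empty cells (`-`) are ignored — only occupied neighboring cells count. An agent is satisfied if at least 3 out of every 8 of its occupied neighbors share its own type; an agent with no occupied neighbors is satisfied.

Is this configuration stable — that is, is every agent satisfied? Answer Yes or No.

Row 0: (0,0)% 1/1 satisfied · (0,2)@ 0/2 not · (0,3)% 0/2 not · (0,5)@ 1/1 satisfied
Row 1: (1,0)% 3/3 satisfied · (1,1)% 2/2 satisfied · (1,2)% 2/4 satisfied · (1,3)@ 1/3 not · (1,4)@ 2/3 satisfied · (1,5)@ 3/3 satisfied
Row 2: (2,0)% 1/2 satisfied · (2,2)% 2/2 satisfied · (2,4)% 0/3 not · (2,5)@ 2/3 satisfied
Row 3: (3,0)@ 0/3 not · (3,1)% 2/3 satisfied · (3,2)% 3/4 satisfied · (3,3)% 1/2 satisfied · (3,4)@ 2/4 satisfied · (3,5)@ 2/2 satisfied
Row 4: (4,0)% 1/3 not · (4,1)% 2/3 satisfied · (4,2)@ 0/2 not · (4,4)@ 1/1 satisfied
Row 5: (5,0)@ 0/2 not · (5,3)@ 1/1 satisfied · (5,5)@ 0/0 satisfied
Row 6: (6,0)% 0/2 not · (6,1)@ 1/2 satisfied · (6,2)@ 2/2 satisfied · (6,3)@ 3/3 satisfied · (6,4)@ 1/1 satisfied
For instance (0,2) has only 0/2 same-type neighbors, below 3/8.

No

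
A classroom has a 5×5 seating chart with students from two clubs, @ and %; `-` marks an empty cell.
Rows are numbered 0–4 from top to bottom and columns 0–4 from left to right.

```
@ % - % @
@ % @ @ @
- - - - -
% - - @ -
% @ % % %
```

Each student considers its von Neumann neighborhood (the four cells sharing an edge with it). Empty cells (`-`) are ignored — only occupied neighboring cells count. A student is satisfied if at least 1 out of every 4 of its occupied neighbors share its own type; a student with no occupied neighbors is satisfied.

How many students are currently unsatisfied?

3

(0,0)@ 1/2 ok
(0,1)% 1/2 ok
(0,3)% 0/2 unhappy
(0,4)@ 1/2 ok
(1,0)@ 1/2 ok
(1,1)% 1/3 ok
(1,2)@ 1/2 ok
(1,3)@ 2/3 ok
(1,4)@ 2/2 ok
(3,0)% 1/1 ok
(3,3)@ 0/1 unhappy
(4,0)% 1/2 ok
(4,1)@ 0/2 unhappy
(4,2)% 1/2 ok
(4,3)% 2/3 ok
(4,4)% 1/1 ok
Unsatisfied: (0,3), (3,3), (4,1) — 3 in total.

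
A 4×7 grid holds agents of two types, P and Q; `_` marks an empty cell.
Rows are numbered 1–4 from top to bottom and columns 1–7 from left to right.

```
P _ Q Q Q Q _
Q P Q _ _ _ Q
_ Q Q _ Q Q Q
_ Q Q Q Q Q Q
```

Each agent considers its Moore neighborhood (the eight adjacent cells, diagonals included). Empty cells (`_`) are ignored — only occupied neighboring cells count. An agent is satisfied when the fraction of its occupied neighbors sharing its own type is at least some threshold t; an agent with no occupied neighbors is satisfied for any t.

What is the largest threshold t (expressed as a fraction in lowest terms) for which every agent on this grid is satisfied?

Row 1: (1,1)P 1/2 · (1,3)Q 2/3 · (1,4)Q 3/3 · (1,5)Q 2/2 · (1,6)Q 2/2
Row 2: (2,1)Q 1/3 · (2,2)P 1/6 · (2,3)Q 4/5 · (2,7)Q 3/3
Row 3: (3,2)Q 5/6 · (3,3)Q 5/6 · (3,5)Q 4/4 · (3,6)Q 6/6 · (3,7)Q 4/4
Row 4: (4,2)Q 3/3 · (4,3)Q 4/4 · (4,4)Q 4/4 · (4,5)Q 4/4 · (4,6)Q 5/5 · (4,7)Q 3/3
The smallest same-type fraction is 1/6 at (2,2), which reduces to 1/6. Any threshold above that leaves this agent unsatisfied.

1/6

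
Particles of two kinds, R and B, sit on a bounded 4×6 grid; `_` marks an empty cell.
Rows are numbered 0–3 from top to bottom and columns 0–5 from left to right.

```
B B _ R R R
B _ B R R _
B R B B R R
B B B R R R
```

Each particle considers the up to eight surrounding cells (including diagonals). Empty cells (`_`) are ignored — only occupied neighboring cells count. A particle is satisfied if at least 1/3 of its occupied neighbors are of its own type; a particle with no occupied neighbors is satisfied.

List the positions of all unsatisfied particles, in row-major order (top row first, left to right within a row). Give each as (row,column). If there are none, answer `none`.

Row 0: (0,0)B 2/2 satisfied · (0,1)B 3/3 satisfied · (0,3)R 3/4 satisfied · (0,4)R 4/4 satisfied · (0,5)R 2/2 satisfied
Row 1: (1,0)B 3/4 satisfied · (1,2)B 3/6 satisfied · (1,3)R 4/7 satisfied · (1,4)R 6/7 satisfied
Row 2: (2,0)B 3/4 satisfied · (2,1)R 0/7 not · (2,2)B 4/7 satisfied · (2,3)B 3/8 satisfied · (2,4)R 6/7 satisfied · (2,5)R 4/4 satisfied
Row 3: (3,0)B 2/3 satisfied · (3,1)B 4/5 satisfied · (3,2)B 3/5 satisfied · (3,3)R 2/5 satisfied · (3,4)R 4/5 satisfied · (3,5)R 3/3 satisfied

(2,1)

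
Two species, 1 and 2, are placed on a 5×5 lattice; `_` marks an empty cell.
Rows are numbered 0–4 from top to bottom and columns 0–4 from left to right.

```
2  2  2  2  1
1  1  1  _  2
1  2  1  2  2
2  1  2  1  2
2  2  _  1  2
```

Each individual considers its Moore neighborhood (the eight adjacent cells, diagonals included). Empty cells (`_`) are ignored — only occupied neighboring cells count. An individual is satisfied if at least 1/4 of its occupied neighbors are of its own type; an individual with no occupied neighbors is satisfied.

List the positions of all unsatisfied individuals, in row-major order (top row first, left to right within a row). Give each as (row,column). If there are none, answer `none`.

(0,4)

Row 0: (0,0)2 1/3 satisfied · (0,1)2 2/5 satisfied · (0,2)2 2/4 satisfied · (0,3)2 2/4 satisfied · (0,4)1 0/2 not
Row 1: (1,0)1 2/5 satisfied · (1,1)1 4/8 satisfied · (1,2)1 2/7 satisfied · (1,4)2 3/4 satisfied
Row 2: (2,0)1 3/5 satisfied · (2,1)2 2/8 satisfied · (2,2)1 4/7 satisfied · (2,3)2 4/7 satisfied · (2,4)2 3/4 satisfied
Row 3: (3,0)2 3/5 satisfied · (3,1)1 2/7 satisfied · (3,2)2 3/7 satisfied · (3,3)1 2/7 satisfied · (3,4)2 3/5 satisfied
Row 4: (4,0)2 2/3 satisfied · (4,1)2 3/4 satisfied · (4,3)1 1/4 satisfied · (4,4)2 1/3 satisfied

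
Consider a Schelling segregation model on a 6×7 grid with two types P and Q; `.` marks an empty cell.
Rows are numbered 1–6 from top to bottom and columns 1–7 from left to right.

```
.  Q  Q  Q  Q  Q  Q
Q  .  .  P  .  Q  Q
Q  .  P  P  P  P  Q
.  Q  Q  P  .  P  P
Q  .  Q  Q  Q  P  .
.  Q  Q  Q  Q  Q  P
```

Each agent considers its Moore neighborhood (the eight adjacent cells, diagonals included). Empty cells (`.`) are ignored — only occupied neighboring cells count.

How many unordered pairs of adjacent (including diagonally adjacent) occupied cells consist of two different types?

21

Scan each occupied cell's neighbors to the right and below (and the two forward diagonals) so each pair is counted once.
From row 1: 3 unlike of 14 pairs (running 3/14).
From row 2: 3 unlike of 10 pairs (running 6/24).
From row 3: 6 unlike of 16 pairs (running 12/40).
From row 4: 5 unlike of 13 pairs (running 17/53).
From row 5: 3 unlike of 16 pairs (running 20/69).
From row 6: 1 unlike of 5 pairs (running 21/74).
Total adjacent occupied pairs: 74; unlike-type pairs: 21.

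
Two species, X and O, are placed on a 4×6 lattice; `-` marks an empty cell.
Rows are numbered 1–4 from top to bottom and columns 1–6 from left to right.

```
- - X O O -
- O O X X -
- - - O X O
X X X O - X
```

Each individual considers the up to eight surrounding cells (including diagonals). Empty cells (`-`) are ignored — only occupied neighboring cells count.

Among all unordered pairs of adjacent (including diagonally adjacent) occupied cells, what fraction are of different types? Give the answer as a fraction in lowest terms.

Scan each occupied cell's neighbors to the right and below (and the two forward diagonals) so each pair is counted once.
From row 1: 7 unlike of 10 pairs (running 7/10).
From row 2: 4 unlike of 9 pairs (running 11/19).
From row 3: 5 unlike of 7 pairs (running 16/26).
From row 4: 1 unlike of 3 pairs (running 17/29).
Total adjacent occupied pairs: 29; unlike-type pairs: 17.
17/29 is already in lowest terms.

17/29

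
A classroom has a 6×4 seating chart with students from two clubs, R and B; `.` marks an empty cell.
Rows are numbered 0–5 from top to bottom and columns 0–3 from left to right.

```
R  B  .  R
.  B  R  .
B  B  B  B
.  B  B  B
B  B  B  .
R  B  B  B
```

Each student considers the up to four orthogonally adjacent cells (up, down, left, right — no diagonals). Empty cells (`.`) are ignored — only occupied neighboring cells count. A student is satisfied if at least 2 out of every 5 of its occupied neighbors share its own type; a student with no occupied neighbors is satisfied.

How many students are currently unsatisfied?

(0,0)R 0/1 unhappy
(0,1)B 1/2 ok
(0,3)R 0/0 ok
(1,1)B 2/3 ok
(1,2)R 0/2 unhappy
(2,0)B 1/1 ok
(2,1)B 4/4 ok
(2,2)B 3/4 ok
(2,3)B 2/2 ok
(3,1)B 3/3 ok
(3,2)B 4/4 ok
(3,3)B 2/2 ok
(4,0)B 1/2 ok
(4,1)B 4/4 ok
(4,2)B 3/3 ok
(5,0)R 0/2 unhappy
(5,1)B 2/3 ok
(5,2)B 3/3 ok
(5,3)B 1/1 ok
Unsatisfied: (0,0), (1,2), (5,0) — 3 in total.

3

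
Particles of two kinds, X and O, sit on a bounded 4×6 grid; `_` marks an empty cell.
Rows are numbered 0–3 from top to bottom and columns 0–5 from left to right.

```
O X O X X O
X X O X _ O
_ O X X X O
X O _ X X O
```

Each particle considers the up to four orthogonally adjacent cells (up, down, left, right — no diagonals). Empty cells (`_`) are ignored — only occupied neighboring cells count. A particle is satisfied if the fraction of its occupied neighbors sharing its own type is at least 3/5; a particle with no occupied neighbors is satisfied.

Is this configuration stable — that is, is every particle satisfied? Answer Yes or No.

No

(0,0)O 0/2 ✗
(0,1)X 1/3 ✗
(0,2)O 1/3 ✗
(0,3)X 2/3 ✓
(0,4)X 1/2 ✗
(0,5)O 1/2 ✗
(1,0)X 1/2 ✗
(1,1)X 2/4 ✗
(1,2)O 1/4 ✗
(1,3)X 2/3 ✓
(1,5)O 2/2 ✓
(2,1)O 1/3 ✗
(2,2)X 1/3 ✗
(2,3)X 4/4 ✓
(2,4)X 2/3 ✓
(2,5)O 2/3 ✓
(3,0)X 0/1 ✗
(3,1)O 1/2 ✗
(3,3)X 2/2 ✓
(3,4)X 2/3 ✓
(3,5)O 1/2 ✗
For instance (0,0) has only 0/2 same-type neighbors, below 3/5.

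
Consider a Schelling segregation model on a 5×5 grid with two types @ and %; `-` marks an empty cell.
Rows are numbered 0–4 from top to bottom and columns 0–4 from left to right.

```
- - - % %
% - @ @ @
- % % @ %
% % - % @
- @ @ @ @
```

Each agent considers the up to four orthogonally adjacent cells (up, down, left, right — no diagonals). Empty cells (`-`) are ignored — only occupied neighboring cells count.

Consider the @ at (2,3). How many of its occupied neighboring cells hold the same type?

Occupied neighbors of (2,3): (1,3)=@, (3,3)=%, (2,2)=%, (2,4)=%.
Same type (@): 1 of 4.

1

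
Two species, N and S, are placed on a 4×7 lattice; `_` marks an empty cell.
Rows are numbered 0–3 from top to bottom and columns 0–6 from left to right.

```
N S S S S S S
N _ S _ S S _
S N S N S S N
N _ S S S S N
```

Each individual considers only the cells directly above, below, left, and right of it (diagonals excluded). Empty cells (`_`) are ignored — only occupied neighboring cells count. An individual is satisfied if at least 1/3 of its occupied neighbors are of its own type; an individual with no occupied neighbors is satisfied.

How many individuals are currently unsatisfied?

4

(0,0)N 1/2 satisfied
(0,1)S 1/2 satisfied
(0,2)S 3/3 satisfied
(0,3)S 2/2 satisfied
(0,4)S 3/3 satisfied
(0,5)S 3/3 satisfied
(0,6)S 1/1 satisfied
(1,0)N 1/2 satisfied
(1,2)S 2/2 satisfied
(1,4)S 3/3 satisfied
(1,5)S 3/3 satisfied
(2,0)S 0/3 not
(2,1)N 0/2 not
(2,2)S 2/4 satisfied
(2,3)N 0/3 not
(2,4)S 3/4 satisfied
(2,5)S 3/4 satisfied
(2,6)N 1/2 satisfied
(3,0)N 0/1 not
(3,2)S 2/2 satisfied
(3,3)S 2/3 satisfied
(3,4)S 3/3 satisfied
(3,5)S 2/3 satisfied
(3,6)N 1/2 satisfied
Unsatisfied: (2,0), (2,1), (2,3), (3,0) — 4 in total.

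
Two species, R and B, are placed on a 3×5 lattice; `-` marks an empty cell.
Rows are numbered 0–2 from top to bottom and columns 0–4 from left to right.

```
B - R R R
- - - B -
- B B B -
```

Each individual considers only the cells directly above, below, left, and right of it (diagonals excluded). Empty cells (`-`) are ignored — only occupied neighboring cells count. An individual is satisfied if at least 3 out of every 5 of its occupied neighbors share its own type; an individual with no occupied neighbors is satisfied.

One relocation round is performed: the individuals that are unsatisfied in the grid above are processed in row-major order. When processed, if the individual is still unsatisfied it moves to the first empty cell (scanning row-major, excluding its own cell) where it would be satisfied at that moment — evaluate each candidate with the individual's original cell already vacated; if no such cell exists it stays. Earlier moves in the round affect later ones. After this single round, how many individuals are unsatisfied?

0

Initially unsatisfied (in order): (1,3).
  (1,3) → (1,0).
Resulting grid:
B - R R R
B - - - -
- B B B -
All satisfied now.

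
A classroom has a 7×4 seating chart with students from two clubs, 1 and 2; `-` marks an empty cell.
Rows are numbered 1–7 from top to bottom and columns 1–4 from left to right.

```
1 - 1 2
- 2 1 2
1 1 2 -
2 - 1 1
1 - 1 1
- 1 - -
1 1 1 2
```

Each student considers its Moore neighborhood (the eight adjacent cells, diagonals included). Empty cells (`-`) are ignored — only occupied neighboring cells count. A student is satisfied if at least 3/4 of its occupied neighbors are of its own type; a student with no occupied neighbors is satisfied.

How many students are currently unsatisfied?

13

Row 1: (1,1)1 0/1 unhappy · (1,3)1 1/4 unhappy · (1,4)2 1/3 unhappy
Row 2: (2,2)2 1/6 unhappy · (2,3)1 2/6 unhappy · (2,4)2 2/4 unhappy
Row 3: (3,1)1 1/3 unhappy · (3,2)1 3/6 unhappy · (3,3)2 2/6 unhappy
Row 4: (4,1)2 0/3 unhappy · (4,3)1 4/5 ok · (4,4)1 3/4 ok
Row 5: (5,1)1 1/2 unhappy · (5,3)1 4/4 ok · (5,4)1 3/3 ok
Row 6: (6,2)1 5/5 ok
Row 7: (7,1)1 2/2 ok · (7,2)1 3/3 ok · (7,3)1 2/3 unhappy · (7,4)2 0/1 unhappy
Unsatisfied: (1,1), (1,3), (1,4), (2,2), (2,3), (2,4), (3,1), (3,2), (3,3), (4,1), (5,1), (7,3), (7,4) — 13 in total.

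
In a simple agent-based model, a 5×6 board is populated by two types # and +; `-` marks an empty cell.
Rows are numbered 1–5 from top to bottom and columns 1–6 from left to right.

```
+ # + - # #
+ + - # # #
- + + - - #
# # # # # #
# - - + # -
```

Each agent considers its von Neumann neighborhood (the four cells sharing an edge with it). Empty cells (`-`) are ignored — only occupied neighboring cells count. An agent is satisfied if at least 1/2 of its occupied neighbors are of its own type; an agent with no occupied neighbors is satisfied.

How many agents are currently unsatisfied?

(1,1)+ 1/2 ok
(1,2)# 0/3 unhappy
(1,3)+ 0/1 unhappy
(1,5)# 2/2 ok
(1,6)# 2/2 ok
(2,1)+ 2/2 ok
(2,2)+ 2/3 ok
(2,4)# 1/1 ok
(2,5)# 3/3 ok
(2,6)# 3/3 ok
(3,2)+ 2/3 ok
(3,3)+ 1/2 ok
(3,6)# 2/2 ok
(4,1)# 2/2 ok
(4,2)# 2/3 ok
(4,3)# 2/3 ok
(4,4)# 2/3 ok
(4,5)# 3/3 ok
(4,6)# 2/2 ok
(5,1)# 1/1 ok
(5,4)+ 0/2 unhappy
(5,5)# 1/2 ok
Unsatisfied: (1,2), (1,3), (5,4) — 3 in total.

3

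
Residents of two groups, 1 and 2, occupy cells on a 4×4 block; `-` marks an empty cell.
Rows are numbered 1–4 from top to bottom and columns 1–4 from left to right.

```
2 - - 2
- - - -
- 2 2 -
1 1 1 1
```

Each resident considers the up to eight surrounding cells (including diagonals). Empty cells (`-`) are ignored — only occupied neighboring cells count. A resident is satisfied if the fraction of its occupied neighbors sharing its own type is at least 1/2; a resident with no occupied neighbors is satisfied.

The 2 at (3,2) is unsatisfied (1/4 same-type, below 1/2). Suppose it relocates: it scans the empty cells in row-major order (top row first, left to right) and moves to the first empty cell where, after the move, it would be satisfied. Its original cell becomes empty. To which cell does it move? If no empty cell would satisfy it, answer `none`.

Vacating (3,2). Empty cells in order:
  (1,2): 1/1 same-type → satisfied — stop here.

(1,2)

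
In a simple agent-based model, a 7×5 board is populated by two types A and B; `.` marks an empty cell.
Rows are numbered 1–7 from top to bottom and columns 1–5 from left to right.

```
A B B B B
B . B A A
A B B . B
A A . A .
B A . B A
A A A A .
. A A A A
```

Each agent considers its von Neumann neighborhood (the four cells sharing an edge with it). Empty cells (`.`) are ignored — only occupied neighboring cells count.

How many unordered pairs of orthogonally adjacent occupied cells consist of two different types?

Scan each occupied cell's neighbors to the right and below so each pair is counted once.
Row 1: A(1,1)–B(1,2)≠ A(1,1)–B(2,1)≠ B(1,2)–B(1,3)= B(1,3)–B(1,4)= B(1,3)–B(2,3)= B(1,4)–B(1,5)= B(1,4)–A(2,4)≠ B(1,5)–A(2,5)≠  → 4/8 unlike.
Row 2: B(2,1)–A(3,1)≠ B(2,3)–A(2,4)≠ B(2,3)–B(3,3)= A(2,4)–A(2,5)= A(2,5)–B(3,5)≠  → 3/5 unlike.
Row 3: A(3,1)–B(3,2)≠ A(3,1)–A(4,1)= B(3,2)–B(3,3)= B(3,2)–A(4,2)≠  → 2/4 unlike.
Row 4: A(4,1)–A(4,2)= A(4,1)–B(5,1)≠ A(4,2)–A(5,2)= A(4,4)–B(5,4)≠  → 2/4 unlike.
Row 5: B(5,1)–A(5,2)≠ B(5,1)–A(6,1)≠ A(5,2)–A(6,2)= B(5,4)–A(5,5)≠ B(5,4)–A(6,4)≠  → 4/5 unlike.
Row 6: A(6,1)–A(6,2)= A(6,2)–A(6,3)= A(6,2)–A(7,2)= A(6,3)–A(6,4)= A(6,3)–A(7,3)= A(6,4)–A(7,4)=  → 0/6 unlike.
Row 7: A(7,2)–A(7,3)= A(7,3)–A(7,4)= A(7,4)–A(7,5)=  → 0/3 unlike.
Total adjacent occupied pairs: 35; unlike-type pairs: 15.

15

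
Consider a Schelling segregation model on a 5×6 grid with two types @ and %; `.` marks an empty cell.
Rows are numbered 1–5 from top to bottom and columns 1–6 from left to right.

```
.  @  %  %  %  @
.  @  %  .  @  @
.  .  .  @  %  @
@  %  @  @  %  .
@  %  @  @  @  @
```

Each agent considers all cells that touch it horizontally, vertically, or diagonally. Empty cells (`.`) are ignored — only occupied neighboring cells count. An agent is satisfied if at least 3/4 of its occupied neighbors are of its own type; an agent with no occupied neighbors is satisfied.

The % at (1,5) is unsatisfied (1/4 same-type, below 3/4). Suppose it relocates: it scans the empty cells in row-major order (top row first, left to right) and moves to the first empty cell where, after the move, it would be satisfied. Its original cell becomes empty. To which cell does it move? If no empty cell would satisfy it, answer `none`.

none

Vacating (1,5). Empty cells in order:
  (1,1): 0/2 same-type → still unsatisfied.
  (2,1): 0/2 same-type → still unsatisfied.
  (2,4): 4/6 same-type → still unsatisfied.
  (3,1): 1/3 same-type → still unsatisfied.
  (3,2): 2/5 same-type → still unsatisfied.
  (3,3): 2/6 same-type → still unsatisfied.
  (4,6): 2/5 same-type → still unsatisfied.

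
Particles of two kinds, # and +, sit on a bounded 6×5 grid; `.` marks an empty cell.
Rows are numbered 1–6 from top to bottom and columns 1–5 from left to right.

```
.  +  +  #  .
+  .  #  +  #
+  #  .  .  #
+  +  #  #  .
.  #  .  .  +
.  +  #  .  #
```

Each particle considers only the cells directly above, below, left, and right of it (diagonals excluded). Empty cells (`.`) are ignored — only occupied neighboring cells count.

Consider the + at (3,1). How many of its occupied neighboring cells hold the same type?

Occupied neighbors of (3,1): (2,1)=+, (4,1)=+, (3,2)=#.
Same type (+): 2 of 3.

2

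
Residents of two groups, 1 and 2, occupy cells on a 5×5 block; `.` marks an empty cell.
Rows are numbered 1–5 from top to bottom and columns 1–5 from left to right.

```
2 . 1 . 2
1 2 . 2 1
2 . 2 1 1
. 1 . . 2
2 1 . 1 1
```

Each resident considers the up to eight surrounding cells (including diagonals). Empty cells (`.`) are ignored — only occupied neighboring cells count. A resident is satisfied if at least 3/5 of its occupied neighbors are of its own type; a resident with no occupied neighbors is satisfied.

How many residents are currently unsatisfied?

(1,1)2 1/2 not
(1,3)1 0/2 not
(1,5)2 1/2 not
(2,1)1 0/3 not
(2,2)2 3/5 satisfied
(2,4)2 2/6 not
(2,5)1 2/4 not
(3,1)2 1/3 not
(3,3)2 2/4 not
(3,4)1 2/5 not
(3,5)1 2/4 not
(4,2)1 1/4 not
(4,5)2 0/4 not
(5,1)2 0/2 not
(5,2)1 1/2 not
(5,4)1 1/2 not
(5,5)1 1/2 not
Unsatisfied: (1,1), (1,3), (1,5), (2,1), (2,4), (2,5), (3,1), (3,3), (3,4), (3,5), (4,2), (4,5), (5,1), (5,2), (5,4), (5,5) — 16 in total.

16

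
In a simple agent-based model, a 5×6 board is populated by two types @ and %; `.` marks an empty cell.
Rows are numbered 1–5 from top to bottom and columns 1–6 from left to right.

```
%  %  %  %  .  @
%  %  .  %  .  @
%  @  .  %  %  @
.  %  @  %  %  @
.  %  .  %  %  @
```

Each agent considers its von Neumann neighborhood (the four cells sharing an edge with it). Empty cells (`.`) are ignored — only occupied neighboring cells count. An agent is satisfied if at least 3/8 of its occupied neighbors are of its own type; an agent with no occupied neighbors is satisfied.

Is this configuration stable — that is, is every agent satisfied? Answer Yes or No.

Row 1: (1,1)% 2/2 satisfied · (1,2)% 3/3 satisfied · (1,3)% 2/2 satisfied · (1,4)% 2/2 satisfied · (1,6)@ 1/1 satisfied
Row 2: (2,1)% 3/3 satisfied · (2,2)% 2/3 satisfied · (2,4)% 2/2 satisfied · (2,6)@ 2/2 satisfied
Row 3: (3,1)% 1/2 satisfied · (3,2)@ 0/3 not · (3,4)% 3/3 satisfied · (3,5)% 2/3 satisfied · (3,6)@ 2/3 satisfied
Row 4: (4,2)% 1/3 not · (4,3)@ 0/2 not · (4,4)% 3/4 satisfied · (4,5)% 3/4 satisfied · (4,6)@ 2/3 satisfied
Row 5: (5,2)% 1/1 satisfied · (5,4)% 2/2 satisfied · (5,5)% 2/3 satisfied · (5,6)@ 1/2 satisfied
For instance (3,2) has only 0/3 same-type neighbors, below 3/8.

No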